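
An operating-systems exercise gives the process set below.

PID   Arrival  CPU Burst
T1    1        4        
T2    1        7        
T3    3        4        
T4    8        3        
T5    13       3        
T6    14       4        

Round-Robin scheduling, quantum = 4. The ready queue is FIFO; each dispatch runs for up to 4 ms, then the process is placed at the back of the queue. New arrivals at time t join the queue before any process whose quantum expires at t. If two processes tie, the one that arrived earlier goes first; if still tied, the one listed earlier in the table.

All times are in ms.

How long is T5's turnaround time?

Timeline: | idle 0-1 | T1 1-5 | T2 5-9 | T3 9-13 | T4 13-16 | T2 16-19 | T5 19-22 | T6 22-26 |
Completion: T1=5  T2=19  T3=13  T4=16  T5=22  T6=26
Turnaround (C−A): T1=4  T2=18  T3=10  T4=8  T5=9  T6=12
Turnaround(T5) = completion − arrival = 22 − 13 = 9

9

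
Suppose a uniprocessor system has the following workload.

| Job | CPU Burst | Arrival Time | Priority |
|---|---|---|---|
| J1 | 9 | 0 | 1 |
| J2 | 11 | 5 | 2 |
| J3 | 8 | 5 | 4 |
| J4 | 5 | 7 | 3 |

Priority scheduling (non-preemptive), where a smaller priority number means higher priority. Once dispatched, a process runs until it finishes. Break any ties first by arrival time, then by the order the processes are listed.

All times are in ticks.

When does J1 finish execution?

9

Gantt: | J1 0-9 | J2 9-20 | J4 20-25 | J3 25-33 |
Completion: J1=9  J2=20  J3=33  J4=25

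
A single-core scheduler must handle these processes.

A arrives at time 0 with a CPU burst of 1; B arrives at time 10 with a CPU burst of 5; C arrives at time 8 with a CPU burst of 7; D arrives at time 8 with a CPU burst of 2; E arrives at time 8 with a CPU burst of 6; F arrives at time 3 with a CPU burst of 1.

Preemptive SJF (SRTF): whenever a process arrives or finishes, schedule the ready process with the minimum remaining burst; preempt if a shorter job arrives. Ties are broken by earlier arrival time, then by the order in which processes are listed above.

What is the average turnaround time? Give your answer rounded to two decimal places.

7.00

Gantt: | A 0-1 | idle 1-3 | F 3-4 | idle 4-8 | D 8-10 | B 10-15 | E 15-21 | C 21-28 |
Completion: A=1  B=15  C=28  D=10  E=21  F=4
Turnaround times: A=1, B=5, C=20, D=2, E=13, F=1
Average turnaround = (1+5+20+2+13+1) / 6 = 42/6 = 7.00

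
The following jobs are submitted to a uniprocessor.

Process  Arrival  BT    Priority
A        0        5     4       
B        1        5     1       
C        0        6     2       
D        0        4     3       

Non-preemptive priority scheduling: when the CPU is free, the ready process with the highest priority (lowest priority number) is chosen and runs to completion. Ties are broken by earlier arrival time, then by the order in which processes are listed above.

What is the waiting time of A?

Schedule: | C 0-6 | B 6-11 | D 11-15 | A 15-20 |
Completion: A=20  B=11  C=6  D=15
Waiting(A) = turnaround − burst = 20 − 5 = 15

15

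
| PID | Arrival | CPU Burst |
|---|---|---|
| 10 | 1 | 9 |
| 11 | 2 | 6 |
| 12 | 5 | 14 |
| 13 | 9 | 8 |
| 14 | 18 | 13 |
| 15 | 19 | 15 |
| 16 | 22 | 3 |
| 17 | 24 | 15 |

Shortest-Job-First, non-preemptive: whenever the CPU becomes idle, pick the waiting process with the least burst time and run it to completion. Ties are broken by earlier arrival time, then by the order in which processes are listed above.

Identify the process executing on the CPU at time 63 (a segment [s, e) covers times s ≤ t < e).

15

Schedule: | idle 0-1 | 10 1-10 | 11 10-16 | 13 16-24 | 16 24-27 | 14 27-40 | 12 40-54 | 15 54-69 | 17 69-84 |
Completion: 10=10  11=16  12=54  13=24  14=40  15=69  16=27  17=84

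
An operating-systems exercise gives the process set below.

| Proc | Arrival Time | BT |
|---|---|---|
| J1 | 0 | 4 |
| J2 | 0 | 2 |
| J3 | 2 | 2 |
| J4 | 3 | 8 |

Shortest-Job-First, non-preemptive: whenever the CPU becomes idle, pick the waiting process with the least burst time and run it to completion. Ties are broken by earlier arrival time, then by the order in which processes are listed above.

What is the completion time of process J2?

Timeline: | J2 0-2 | J3 2-4 | J1 4-8 | J4 8-16 |
Completion: J1=8  J2=2  J3=4  J4=16

2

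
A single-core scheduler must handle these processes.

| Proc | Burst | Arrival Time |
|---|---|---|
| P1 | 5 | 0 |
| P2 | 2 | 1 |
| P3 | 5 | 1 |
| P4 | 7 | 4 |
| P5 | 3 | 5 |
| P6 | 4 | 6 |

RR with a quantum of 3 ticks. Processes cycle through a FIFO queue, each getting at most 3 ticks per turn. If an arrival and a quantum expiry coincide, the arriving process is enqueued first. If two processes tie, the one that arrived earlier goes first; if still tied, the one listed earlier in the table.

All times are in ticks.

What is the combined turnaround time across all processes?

Timeline: | P1 0-3 | P2 3-5 | P3 5-8 | P1 8-10 | P4 10-13 | P5 13-16 | P6 16-19 | P3 19-21 | P4 21-24 | P6 24-25 | P4 25-26 |
Completion: P1=10  P2=5  P3=21  P4=26  P5=16  P6=25
Turnaround (C−A): P1=10  P2=4  P3=20  P4=22  P5=11  P6=19
Turnaround = completion − arrival: P1=10, P2=4, P3=20, P4=22, P5=11, P6=19
Total turnaround = 10 + 4 + 20 + 22 + 11 + 19 = 86

86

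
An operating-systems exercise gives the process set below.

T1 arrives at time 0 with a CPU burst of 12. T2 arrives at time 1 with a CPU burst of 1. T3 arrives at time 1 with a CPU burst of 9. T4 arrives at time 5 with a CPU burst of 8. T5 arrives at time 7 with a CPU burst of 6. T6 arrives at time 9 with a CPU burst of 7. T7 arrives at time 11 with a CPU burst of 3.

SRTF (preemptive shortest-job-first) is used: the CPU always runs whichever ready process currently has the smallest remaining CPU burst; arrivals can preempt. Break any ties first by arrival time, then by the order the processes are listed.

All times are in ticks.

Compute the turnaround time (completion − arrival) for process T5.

Schedule: | T1 0-1 | T2 1-2 | T3 2-11 | T7 11-14 | T5 14-20 | T6 20-27 | T4 27-35 | T1 35-46 |
Completion: T1=46  T2=2  T3=11  T4=35  T5=20  T6=27  T7=14
Turnaround(T5) = completion − arrival = 20 − 7 = 13

13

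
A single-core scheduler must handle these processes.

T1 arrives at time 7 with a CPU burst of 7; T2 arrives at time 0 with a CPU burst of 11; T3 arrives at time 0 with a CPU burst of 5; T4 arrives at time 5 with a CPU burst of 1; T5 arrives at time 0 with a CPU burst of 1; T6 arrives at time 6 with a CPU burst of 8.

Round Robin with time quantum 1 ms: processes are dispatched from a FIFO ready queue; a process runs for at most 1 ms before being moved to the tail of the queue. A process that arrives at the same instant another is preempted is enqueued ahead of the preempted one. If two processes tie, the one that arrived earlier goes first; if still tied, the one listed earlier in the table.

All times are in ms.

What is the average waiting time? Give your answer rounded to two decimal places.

11.83

Schedule: | T2 0-1 | T3 1-2 | T5 2-3 | T2 3-4 | T3 4-5 | T2 5-6 | T4 6-7 | T3 7-8 | T6 8-9 | T2 9-10 | T1 10-11 | T3 11-12 | T6 12-13 | T2 13-14 | T1 14-15 | T3 15-16 | T6 16-17 | T2 17-18 | T1 18-19 | T6 19-20 | T2 20-21 | T1 21-22 | T6 22-23 | T2 23-24 | T1 24-25 | T6 25-26 | T2 26-27 | T1 27-28 | T6 28-29 | T2 29-30 | T1 30-31 | T6 31-32 | T2 32-33 |
Completion: T1=31  T2=33  T3=16  T4=7  T5=3  T6=32
Turnaround (C−A): T1=24  T2=33  T3=16  T4=2  T5=3  T6=26
Waiting times: T1=17, T2=22, T3=11, T4=1, T5=2, T6=18
Average waiting = (17+22+11+1+2+18) / 6 = 71/6 = 11.83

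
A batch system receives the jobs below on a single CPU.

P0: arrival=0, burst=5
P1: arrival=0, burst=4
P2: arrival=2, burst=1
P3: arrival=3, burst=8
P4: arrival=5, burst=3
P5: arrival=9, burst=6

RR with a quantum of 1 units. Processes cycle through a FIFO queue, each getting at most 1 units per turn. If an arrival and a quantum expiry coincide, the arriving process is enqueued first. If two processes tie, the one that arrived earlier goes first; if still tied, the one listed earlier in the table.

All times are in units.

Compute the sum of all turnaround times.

85

Timeline: | P0 0-1 | P1 1-2 | P0 2-3 | P2 3-4 | P1 4-5 | P3 5-6 | P0 6-7 | P4 7-8 | P1 8-9 | P3 9-10 | P0 10-11 | P4 11-12 | P5 12-13 | P1 13-14 | P3 14-15 | P0 15-16 | P4 16-17 | P5 17-18 | P3 18-19 | P5 19-20 | P3 20-21 | P5 21-22 | P3 22-23 | P5 23-24 | P3 24-25 | P5 25-26 | P3 26-27 |
Completion: P0=16  P1=14  P2=4  P3=27  P4=17  P5=26
Turnaround (C−A): P0=16  P1=14  P2=2  P3=24  P4=12  P5=17
Turnaround = completion − arrival: P0=16, P1=14, P2=2, P3=24, P4=12, P5=17
Total turnaround = 16 + 14 + 2 + 24 + 12 + 17 = 85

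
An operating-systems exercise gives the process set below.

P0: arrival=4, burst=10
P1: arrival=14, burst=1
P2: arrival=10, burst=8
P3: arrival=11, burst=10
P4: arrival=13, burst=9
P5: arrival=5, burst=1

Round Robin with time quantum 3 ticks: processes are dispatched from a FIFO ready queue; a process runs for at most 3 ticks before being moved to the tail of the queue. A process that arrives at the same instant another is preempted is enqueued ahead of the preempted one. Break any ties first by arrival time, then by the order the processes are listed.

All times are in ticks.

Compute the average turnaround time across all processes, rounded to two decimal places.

Gantt: | idle 0-4 | P0 4-7 | P5 7-8 | P0 8-11 | P2 11-14 | P3 14-17 | P0 17-20 | P4 20-23 | P1 23-24 | P2 24-27 | P3 27-30 | P0 30-31 | P4 31-34 | P2 34-36 | P3 36-39 | P4 39-42 | P3 42-43 |
Completion: P0=31  P1=24  P2=36  P3=43  P4=42  P5=8
Turnaround times: P0=27, P1=10, P2=26, P3=32, P4=29, P5=3
Average turnaround = (27+10+26+32+29+3) / 6 = 127/6 = 21.17

21.17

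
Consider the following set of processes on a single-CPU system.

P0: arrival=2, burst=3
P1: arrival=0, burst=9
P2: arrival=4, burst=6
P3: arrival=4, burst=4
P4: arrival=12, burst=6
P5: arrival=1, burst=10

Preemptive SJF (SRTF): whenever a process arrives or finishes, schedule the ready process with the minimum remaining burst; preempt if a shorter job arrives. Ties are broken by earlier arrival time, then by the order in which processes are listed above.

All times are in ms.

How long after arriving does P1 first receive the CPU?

Schedule: | P1 0-2 | P0 2-5 | P3 5-9 | P2 9-15 | P4 15-21 | P1 21-28 | P5 28-38 |
Completion: P0=5  P1=28  P2=15  P3=9  P4=21  P5=38
Response(P1) = first start − arrival = 0 − 0 = 0

0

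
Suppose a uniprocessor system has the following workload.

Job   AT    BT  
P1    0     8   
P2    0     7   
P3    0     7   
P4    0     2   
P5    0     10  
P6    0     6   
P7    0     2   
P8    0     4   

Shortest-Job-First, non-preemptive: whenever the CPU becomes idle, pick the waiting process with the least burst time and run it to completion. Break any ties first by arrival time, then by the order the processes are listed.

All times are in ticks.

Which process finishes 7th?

P1

Schedule: | P4 0-2 | P7 2-4 | P8 4-8 | P6 8-14 | P2 14-21 | P3 21-28 | P1 28-36 | P5 36-46 |
Completion: P1=36  P2=21  P3=28  P4=2  P5=46  P6=14  P7=4  P8=8
Turnaround (C−A): P1=36  P2=21  P3=28  P4=2  P5=46  P6=14  P7=4  P8=8
Finish order: P4 → P7 → P8 → P6 → P2 → P3 → P1 → P5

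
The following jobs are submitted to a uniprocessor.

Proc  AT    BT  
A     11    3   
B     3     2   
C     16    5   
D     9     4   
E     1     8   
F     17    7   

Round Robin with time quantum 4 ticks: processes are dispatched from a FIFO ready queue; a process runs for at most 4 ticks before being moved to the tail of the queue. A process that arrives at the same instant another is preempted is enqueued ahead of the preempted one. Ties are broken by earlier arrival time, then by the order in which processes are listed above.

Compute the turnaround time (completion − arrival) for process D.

Timeline: | idle 0-1 | E 1-5 | B 5-7 | E 7-11 | D 11-15 | A 15-18 | C 18-22 | F 22-26 | C 26-27 | F 27-30 |
Completion: A=18  B=7  C=27  D=15  E=11  F=30
Turnaround(D) = completion − arrival = 15 − 9 = 6

6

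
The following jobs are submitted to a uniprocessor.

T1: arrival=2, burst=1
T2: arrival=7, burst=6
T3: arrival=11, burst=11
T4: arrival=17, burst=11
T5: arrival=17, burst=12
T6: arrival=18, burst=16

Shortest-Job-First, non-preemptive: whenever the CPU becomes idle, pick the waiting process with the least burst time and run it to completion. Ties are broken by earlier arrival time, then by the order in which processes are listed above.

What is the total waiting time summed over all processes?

Timeline: | idle 0-2 | T1 2-3 | idle 3-7 | T2 7-13 | T3 13-24 | T4 24-35 | T5 35-47 | T6 47-63 |
Completion: T1=3  T2=13  T3=24  T4=35  T5=47  T6=63
Waiting = turnaround − burst: T1=0, T2=0, T3=2, T4=7, T5=18, T6=29
Total waiting = 0 + 0 + 2 + 7 + 18 + 29 = 56

56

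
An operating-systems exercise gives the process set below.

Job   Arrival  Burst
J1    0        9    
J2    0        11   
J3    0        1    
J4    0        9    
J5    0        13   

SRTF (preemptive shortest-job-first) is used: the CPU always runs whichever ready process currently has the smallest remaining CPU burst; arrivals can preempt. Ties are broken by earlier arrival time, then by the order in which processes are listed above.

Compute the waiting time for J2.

Timeline: | J3 0-1 | J1 1-10 | J4 10-19 | J2 19-30 | J5 30-43 |
Completion: J1=10  J2=30  J3=1  J4=19  J5=43
Turnaround (C−A): J1=10  J2=30  J3=1  J4=19  J5=43
Waiting(J2) = turnaround − burst = 30 − 11 = 19

19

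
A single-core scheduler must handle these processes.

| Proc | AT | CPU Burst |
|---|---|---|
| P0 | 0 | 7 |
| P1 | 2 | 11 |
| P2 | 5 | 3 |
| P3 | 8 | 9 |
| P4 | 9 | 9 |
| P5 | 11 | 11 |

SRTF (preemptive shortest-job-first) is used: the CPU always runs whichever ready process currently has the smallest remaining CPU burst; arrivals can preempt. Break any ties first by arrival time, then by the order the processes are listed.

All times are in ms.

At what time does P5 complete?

50

Schedule: | P0 0-7 | P2 7-10 | P3 10-19 | P4 19-28 | P1 28-39 | P5 39-50 |
Completion: P0=7  P1=39  P2=10  P3=19  P4=28  P5=50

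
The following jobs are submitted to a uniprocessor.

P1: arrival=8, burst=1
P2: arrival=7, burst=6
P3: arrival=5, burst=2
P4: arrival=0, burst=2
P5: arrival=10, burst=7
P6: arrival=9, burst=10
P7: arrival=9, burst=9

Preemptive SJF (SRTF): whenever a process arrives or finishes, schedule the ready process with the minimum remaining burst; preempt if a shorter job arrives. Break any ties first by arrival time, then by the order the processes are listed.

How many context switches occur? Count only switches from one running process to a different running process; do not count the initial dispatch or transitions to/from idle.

Gantt: | P4 0-2 | idle 2-5 | P3 5-7 | P2 7-8 | P1 8-9 | P2 9-14 | P5 14-21 | P7 21-30 | P6 30-40 |
Completion: P1=9  P2=14  P3=7  P4=2  P5=21  P6=40  P7=30

6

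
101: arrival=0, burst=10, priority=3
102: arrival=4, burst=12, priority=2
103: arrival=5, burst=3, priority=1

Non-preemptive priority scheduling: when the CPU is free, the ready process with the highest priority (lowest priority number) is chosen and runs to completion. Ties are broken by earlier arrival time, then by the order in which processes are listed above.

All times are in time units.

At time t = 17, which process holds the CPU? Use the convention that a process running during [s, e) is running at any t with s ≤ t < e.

102

Gantt: | 101 0-10 | 103 10-13 | 102 13-25 |
Completion: 101=10  102=25  103=13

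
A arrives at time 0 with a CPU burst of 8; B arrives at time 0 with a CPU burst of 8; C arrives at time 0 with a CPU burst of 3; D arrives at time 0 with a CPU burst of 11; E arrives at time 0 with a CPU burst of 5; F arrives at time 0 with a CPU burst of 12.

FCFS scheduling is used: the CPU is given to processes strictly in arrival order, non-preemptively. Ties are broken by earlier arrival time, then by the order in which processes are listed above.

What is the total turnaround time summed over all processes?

Schedule: | A 0-8 | B 8-16 | C 16-19 | D 19-30 | E 30-35 | F 35-47 |
Completion: A=8  B=16  C=19  D=30  E=35  F=47
Turnaround = completion − arrival: A=8, B=16, C=19, D=30, E=35, F=47
Total turnaround = 8 + 16 + 19 + 30 + 35 + 47 = 155

155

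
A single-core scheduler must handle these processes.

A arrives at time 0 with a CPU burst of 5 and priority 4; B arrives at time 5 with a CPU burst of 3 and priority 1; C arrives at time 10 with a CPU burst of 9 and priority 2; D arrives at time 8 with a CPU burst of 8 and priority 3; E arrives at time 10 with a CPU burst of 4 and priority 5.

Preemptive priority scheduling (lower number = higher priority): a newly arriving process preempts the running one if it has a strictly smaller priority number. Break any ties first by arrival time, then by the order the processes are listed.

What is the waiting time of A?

0

Schedule: | A 0-5 | B 5-8 | D 8-10 | C 10-19 | D 19-25 | E 25-29 |
Completion: A=5  B=8  C=19  D=25  E=29
Turnaround (C−A): A=5  B=3  C=9  D=17  E=19
Waiting(A) = turnaround − burst = 5 − 5 = 0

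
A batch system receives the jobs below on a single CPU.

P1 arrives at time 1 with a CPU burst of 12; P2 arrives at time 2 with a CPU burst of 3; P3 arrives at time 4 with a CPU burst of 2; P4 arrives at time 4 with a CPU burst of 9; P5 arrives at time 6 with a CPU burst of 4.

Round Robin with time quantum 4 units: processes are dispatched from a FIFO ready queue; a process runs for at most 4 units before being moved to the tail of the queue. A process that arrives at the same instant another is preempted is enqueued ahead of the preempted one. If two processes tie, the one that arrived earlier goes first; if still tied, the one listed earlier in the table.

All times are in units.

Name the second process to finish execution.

Schedule: | idle 0-1 | P1 1-5 | P2 5-8 | P3 8-10 | P4 10-14 | P1 14-18 | P5 18-22 | P4 22-26 | P1 26-30 | P4 30-31 |
Completion: P1=30  P2=8  P3=10  P4=31  P5=22
Turnaround (C−A): P1=29  P2=6  P3=6  P4=27  P5=16
Finish order: P2 → P3 → P5 → P1 → P4

P3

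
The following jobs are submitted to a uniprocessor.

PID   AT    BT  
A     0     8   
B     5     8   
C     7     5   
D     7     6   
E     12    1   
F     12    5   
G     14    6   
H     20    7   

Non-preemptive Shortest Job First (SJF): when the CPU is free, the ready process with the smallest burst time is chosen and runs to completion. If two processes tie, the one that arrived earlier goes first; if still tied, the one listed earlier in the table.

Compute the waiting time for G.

Schedule: | A 0-8 | C 8-13 | E 13-14 | F 14-19 | D 19-25 | G 25-31 | H 31-38 | B 38-46 |
Completion: A=8  B=46  C=13  D=25  E=14  F=19  G=31  H=38
Waiting(G) = turnaround − burst = 17 − 6 = 11

11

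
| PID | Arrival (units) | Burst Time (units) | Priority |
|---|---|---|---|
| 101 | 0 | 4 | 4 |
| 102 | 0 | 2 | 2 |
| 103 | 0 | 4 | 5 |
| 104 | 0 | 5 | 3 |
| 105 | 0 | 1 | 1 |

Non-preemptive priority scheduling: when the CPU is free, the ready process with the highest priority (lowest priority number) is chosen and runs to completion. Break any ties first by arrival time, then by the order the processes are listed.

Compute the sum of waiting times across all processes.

Timeline: | 105 0-1 | 102 1-3 | 104 3-8 | 101 8-12 | 103 12-16 |
Completion: 101=12  102=3  103=16  104=8  105=1
Turnaround (C−A): 101=12  102=3  103=16  104=8  105=1
Waiting = turnaround − burst: 101=8, 102=1, 103=12, 104=3, 105=0
Total waiting = 8 + 1 + 12 + 3 + 0 = 24

24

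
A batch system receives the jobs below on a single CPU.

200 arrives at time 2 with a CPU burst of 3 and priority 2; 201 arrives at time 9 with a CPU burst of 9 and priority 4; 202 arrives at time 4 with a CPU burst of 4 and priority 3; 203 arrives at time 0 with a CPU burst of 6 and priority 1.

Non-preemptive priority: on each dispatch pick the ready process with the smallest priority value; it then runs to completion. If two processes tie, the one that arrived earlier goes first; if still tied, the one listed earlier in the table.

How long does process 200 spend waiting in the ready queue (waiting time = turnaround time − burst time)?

Gantt: | 203 0-6 | 200 6-9 | 202 9-13 | 201 13-22 |
Completion: 200=9  201=22  202=13  203=6
Waiting(200) = turnaround − burst = 7 − 3 = 4

4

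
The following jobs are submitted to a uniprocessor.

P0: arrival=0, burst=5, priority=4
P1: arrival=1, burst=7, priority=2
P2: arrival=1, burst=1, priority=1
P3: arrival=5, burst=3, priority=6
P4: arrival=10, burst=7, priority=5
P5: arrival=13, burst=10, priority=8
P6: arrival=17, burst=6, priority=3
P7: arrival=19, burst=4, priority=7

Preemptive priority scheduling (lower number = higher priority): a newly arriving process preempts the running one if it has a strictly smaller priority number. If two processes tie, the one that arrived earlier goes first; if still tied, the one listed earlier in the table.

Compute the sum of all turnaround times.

112

Gantt: | P0 0-1 | P2 1-2 | P1 2-9 | P0 9-13 | P4 13-17 | P6 17-23 | P4 23-26 | P3 26-29 | P7 29-33 | P5 33-43 |
Completion: P0=13  P1=9  P2=2  P3=29  P4=26  P5=43  P6=23  P7=33
Turnaround (C−A): P0=13  P1=8  P2=1  P3=24  P4=16  P5=30  P6=6  P7=14
Turnaround = completion − arrival: P0=13, P1=8, P2=1, P3=24, P4=16, P5=30, P6=6, P7=14
Total turnaround = 13 + 8 + 1 + 24 + 16 + 30 + 6 + 14 = 112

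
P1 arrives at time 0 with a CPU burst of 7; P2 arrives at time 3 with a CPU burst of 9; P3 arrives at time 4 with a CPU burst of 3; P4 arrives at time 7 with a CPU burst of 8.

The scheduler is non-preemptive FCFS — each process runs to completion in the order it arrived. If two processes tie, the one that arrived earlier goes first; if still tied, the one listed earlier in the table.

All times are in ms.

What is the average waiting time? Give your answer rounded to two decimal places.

7.00

Timeline: | P1 0-7 | P2 7-16 | P3 16-19 | P4 19-27 |
Completion: P1=7  P2=16  P3=19  P4=27
Turnaround (C−A): P1=7  P2=13  P3=15  P4=20
Waiting times: P1=0, P2=4, P3=12, P4=12
Average waiting = (0+4+12+12) / 4 = 28/4 = 7.00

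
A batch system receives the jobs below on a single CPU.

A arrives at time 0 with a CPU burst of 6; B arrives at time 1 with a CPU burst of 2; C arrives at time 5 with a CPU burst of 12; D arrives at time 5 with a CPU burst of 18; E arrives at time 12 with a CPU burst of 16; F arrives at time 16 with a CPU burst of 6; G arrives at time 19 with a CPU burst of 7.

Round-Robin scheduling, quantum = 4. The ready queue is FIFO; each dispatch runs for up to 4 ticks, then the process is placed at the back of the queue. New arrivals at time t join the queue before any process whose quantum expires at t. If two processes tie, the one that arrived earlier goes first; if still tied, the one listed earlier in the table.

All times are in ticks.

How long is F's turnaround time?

Timeline: | A 0-4 | B 4-6 | A 6-8 | C 8-12 | D 12-16 | E 16-20 | C 20-24 | F 24-28 | D 28-32 | G 32-36 | E 36-40 | C 40-44 | F 44-46 | D 46-50 | G 50-53 | E 53-57 | D 57-61 | E 61-65 | D 65-67 |
Completion: A=8  B=6  C=44  D=67  E=65  F=46  G=53
Turnaround (C−A): A=8  B=5  C=39  D=62  E=53  F=30  G=34
Turnaround(F) = completion − arrival = 46 − 16 = 30

30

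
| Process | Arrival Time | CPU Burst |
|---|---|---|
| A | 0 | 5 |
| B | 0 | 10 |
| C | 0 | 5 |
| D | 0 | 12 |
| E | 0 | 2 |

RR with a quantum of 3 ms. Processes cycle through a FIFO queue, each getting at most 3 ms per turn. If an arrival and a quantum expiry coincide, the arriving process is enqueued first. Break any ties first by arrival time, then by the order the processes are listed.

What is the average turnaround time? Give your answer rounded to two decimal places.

Gantt: | A 0-3 | B 3-6 | C 6-9 | D 9-12 | E 12-14 | A 14-16 | B 16-19 | C 19-21 | D 21-24 | B 24-27 | D 27-30 | B 30-31 | D 31-34 |
Completion: A=16  B=31  C=21  D=34  E=14
Turnaround (C−A): A=16  B=31  C=21  D=34  E=14
Turnaround times: A=16, B=31, C=21, D=34, E=14
Average turnaround = (16+31+21+34+14) / 5 = 116/5 = 23.20

23.20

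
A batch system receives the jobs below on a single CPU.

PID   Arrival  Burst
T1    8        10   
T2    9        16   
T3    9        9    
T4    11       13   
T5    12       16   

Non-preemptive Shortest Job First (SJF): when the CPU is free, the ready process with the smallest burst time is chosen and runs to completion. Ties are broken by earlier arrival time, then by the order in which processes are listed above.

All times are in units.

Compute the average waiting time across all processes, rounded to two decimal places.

Timeline: | idle 0-8 | T1 8-18 | T3 18-27 | T4 27-40 | T2 40-56 | T5 56-72 |
Completion: T1=18  T2=56  T3=27  T4=40  T5=72
Waiting times: T1=0, T2=31, T3=9, T4=16, T5=44
Average waiting = (0+31+9+16+44) / 5 = 100/5 = 20.00

20.00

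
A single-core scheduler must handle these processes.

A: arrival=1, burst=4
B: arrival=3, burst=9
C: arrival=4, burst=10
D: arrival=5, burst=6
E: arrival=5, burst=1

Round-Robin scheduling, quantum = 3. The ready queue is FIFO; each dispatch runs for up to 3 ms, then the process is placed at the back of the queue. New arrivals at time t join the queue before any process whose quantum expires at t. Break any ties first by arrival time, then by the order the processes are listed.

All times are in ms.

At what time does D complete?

24

Timeline: | idle 0-1 | A 1-4 | B 4-7 | C 7-10 | A 10-11 | D 11-14 | E 14-15 | B 15-18 | C 18-21 | D 21-24 | B 24-27 | C 27-31 |
Completion: A=11  B=27  C=31  D=24  E=15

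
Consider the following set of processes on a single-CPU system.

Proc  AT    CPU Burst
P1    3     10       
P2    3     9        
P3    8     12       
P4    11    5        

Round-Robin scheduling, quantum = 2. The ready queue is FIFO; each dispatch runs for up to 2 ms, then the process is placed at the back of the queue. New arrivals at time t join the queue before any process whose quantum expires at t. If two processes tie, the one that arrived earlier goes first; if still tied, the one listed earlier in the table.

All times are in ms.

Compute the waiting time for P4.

16

Gantt: | idle 0-3 | P1 3-5 | P2 5-7 | P1 7-9 | P2 9-11 | P3 11-13 | P1 13-15 | P4 15-17 | P2 17-19 | P3 19-21 | P1 21-23 | P4 23-25 | P2 25-27 | P3 27-29 | P1 29-31 | P4 31-32 | P2 32-33 | P3 33-39 |
Completion: P1=31  P2=33  P3=39  P4=32
Waiting(P4) = turnaround − burst = 21 − 5 = 16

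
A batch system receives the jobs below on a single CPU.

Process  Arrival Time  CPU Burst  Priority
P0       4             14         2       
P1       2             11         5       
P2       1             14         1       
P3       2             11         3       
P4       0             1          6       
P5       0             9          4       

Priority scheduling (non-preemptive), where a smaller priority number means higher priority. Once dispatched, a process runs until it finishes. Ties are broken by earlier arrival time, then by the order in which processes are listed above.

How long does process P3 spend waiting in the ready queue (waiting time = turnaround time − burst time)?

35

Timeline: | P5 0-9 | P2 9-23 | P0 23-37 | P3 37-48 | P1 48-59 | P4 59-60 |
Completion: P0=37  P1=59  P2=23  P3=48  P4=60  P5=9
Turnaround (C−A): P0=33  P1=57  P2=22  P3=46  P4=60  P5=9
Waiting(P3) = turnaround − burst = 46 − 11 = 35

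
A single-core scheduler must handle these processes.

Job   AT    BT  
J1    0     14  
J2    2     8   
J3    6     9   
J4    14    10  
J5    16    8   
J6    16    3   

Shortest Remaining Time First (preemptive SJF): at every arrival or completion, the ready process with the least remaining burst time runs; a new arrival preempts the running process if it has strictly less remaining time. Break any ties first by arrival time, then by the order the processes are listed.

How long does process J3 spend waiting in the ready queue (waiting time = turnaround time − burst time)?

4

Gantt: | J1 0-2 | J2 2-10 | J3 10-19 | J6 19-22 | J5 22-30 | J4 30-40 | J1 40-52 |
Completion: J1=52  J2=10  J3=19  J4=40  J5=30  J6=22
Waiting(J3) = turnaround − burst = 13 − 9 = 4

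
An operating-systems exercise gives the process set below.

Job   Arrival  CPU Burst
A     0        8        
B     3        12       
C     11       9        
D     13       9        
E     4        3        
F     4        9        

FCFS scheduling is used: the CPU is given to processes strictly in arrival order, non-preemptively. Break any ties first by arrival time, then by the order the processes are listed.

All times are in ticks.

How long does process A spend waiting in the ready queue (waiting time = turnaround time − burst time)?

Timeline: | A 0-8 | B 8-20 | E 20-23 | F 23-32 | C 32-41 | D 41-50 |
Completion: A=8  B=20  C=41  D=50  E=23  F=32
Waiting(A) = turnaround − burst = 8 − 8 = 0

0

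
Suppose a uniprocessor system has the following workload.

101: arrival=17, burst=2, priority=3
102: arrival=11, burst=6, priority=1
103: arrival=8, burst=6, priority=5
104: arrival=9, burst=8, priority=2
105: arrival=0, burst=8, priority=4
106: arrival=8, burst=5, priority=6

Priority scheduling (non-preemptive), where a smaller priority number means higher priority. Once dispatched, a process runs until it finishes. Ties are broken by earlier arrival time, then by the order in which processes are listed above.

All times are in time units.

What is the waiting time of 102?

3

Timeline: | 105 0-8 | 103 8-14 | 102 14-20 | 104 20-28 | 101 28-30 | 106 30-35 |
Completion: 101=30  102=20  103=14  104=28  105=8  106=35
Turnaround (C−A): 101=13  102=9  103=6  104=19  105=8  106=27
Waiting(102) = turnaround − burst = 9 − 6 = 3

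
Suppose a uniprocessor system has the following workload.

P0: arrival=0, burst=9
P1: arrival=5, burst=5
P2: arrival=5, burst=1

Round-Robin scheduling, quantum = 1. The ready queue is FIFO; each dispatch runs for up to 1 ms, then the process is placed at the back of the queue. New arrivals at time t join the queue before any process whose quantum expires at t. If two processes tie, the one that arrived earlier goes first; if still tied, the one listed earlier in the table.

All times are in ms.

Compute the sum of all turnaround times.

26

Gantt: | P0 0-5 | P1 5-6 | P2 6-7 | P0 7-8 | P1 8-9 | P0 9-10 | P1 10-11 | P0 11-12 | P1 12-13 | P0 13-14 | P1 14-15 |
Completion: P0=14  P1=15  P2=7
Turnaround (C−A): P0=14  P1=10  P2=2
Turnaround = completion − arrival: P0=14, P1=10, P2=2
Total turnaround = 14 + 10 + 2 = 26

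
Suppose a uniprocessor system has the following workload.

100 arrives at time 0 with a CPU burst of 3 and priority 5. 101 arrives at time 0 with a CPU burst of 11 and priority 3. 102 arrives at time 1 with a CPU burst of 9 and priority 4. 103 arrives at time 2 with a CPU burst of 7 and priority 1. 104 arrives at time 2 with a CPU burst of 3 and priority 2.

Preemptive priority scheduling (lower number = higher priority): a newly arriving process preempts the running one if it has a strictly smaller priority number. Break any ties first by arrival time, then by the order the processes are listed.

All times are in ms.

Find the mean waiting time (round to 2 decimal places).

Gantt: | 101 0-2 | 103 2-9 | 104 9-12 | 101 12-21 | 102 21-30 | 100 30-33 |
Completion: 100=33  101=21  102=30  103=9  104=12
Waiting times: 100=30, 101=10, 102=20, 103=0, 104=7
Average waiting = (30+10+20+0+7) / 5 = 67/5 = 13.40

13.40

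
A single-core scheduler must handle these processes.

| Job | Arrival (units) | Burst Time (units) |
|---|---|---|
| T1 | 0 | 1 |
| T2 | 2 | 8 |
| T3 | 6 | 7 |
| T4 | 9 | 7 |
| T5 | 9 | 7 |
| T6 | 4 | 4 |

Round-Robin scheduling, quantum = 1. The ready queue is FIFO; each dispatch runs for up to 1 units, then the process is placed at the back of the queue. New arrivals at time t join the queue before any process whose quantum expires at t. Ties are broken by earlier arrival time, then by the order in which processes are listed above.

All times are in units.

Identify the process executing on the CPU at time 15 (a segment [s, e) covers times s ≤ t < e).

T3

Timeline: | T1 0-1 | idle 1-2 | T2 2-4 | T6 4-5 | T2 5-6 | T6 6-7 | T3 7-8 | T2 8-9 | T6 9-10 | T3 10-11 | T4 11-12 | T5 12-13 | T2 13-14 | T6 14-15 | T3 15-16 | T4 16-17 | T5 17-18 | T2 18-19 | T3 19-20 | T4 20-21 | T5 21-22 | T2 22-23 | T3 23-24 | T4 24-25 | T5 25-26 | T2 26-27 | T3 27-28 | T4 28-29 | T5 29-30 | T3 30-31 | T4 31-32 | T5 32-33 | T4 33-34 | T5 34-35 |
Completion: T1=1  T2=27  T3=31  T4=34  T5=35  T6=15
Turnaround (C−A): T1=1  T2=25  T3=25  T4=25  T5=26  T6=11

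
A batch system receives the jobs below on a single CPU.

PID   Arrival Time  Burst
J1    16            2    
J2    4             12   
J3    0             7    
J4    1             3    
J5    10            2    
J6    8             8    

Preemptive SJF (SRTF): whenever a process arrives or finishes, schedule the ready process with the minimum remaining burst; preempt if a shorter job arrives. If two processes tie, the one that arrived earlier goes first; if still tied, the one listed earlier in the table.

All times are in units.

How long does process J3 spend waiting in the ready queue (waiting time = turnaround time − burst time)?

Timeline: | J3 0-1 | J4 1-4 | J3 4-10 | J5 10-12 | J6 12-16 | J1 16-18 | J6 18-22 | J2 22-34 |
Completion: J1=18  J2=34  J3=10  J4=4  J5=12  J6=22
Turnaround (C−A): J1=2  J2=30  J3=10  J4=3  J5=2  J6=14
Waiting(J3) = turnaround − burst = 10 − 7 = 3

3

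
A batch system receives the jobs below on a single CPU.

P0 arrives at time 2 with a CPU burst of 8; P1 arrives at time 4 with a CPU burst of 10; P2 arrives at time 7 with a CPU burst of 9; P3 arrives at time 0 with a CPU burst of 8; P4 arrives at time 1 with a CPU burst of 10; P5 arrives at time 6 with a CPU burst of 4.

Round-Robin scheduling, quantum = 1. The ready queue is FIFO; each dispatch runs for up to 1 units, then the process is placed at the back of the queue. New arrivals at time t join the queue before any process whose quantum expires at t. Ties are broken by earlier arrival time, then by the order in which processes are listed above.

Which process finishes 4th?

P4

Timeline: | P3 0-1 | P4 1-2 | P3 2-3 | P0 3-4 | P4 4-5 | P3 5-6 | P1 6-7 | P0 7-8 | P4 8-9 | P5 9-10 | P3 10-11 | P2 11-12 | P1 12-13 | P0 13-14 | P4 14-15 | P5 15-16 | P3 16-17 | P2 17-18 | P1 18-19 | P0 19-20 | P4 20-21 | P5 21-22 | P3 22-23 | P2 23-24 | P1 24-25 | P0 25-26 | P4 26-27 | P5 27-28 | P3 28-29 | P2 29-30 | P1 30-31 | P0 31-32 | P4 32-33 | P3 33-34 | P2 34-35 | P1 35-36 | P0 36-37 | P4 37-38 | P2 38-39 | P1 39-40 | P0 40-41 | P4 41-42 | P2 42-43 | P1 43-44 | P4 44-45 | P2 45-46 | P1 46-47 | P2 47-48 | P1 48-49 |
Completion: P0=41  P1=49  P2=48  P3=34  P4=45  P5=28
Turnaround (C−A): P0=39  P1=45  P2=41  P3=34  P4=44  P5=22
Finish order: P5 → P3 → P0 → P4 → P2 → P1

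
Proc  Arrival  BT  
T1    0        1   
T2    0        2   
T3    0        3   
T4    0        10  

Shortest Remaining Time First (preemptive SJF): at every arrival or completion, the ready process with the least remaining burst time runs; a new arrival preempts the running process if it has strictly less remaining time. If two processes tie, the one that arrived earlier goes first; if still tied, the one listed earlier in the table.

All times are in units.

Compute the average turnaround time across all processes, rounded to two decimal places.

Timeline: | T1 0-1 | T2 1-3 | T3 3-6 | T4 6-16 |
Completion: T1=1  T2=3  T3=6  T4=16
Turnaround (C−A): T1=1  T2=3  T3=6  T4=16
Turnaround times: T1=1, T2=3, T3=6, T4=16
Average turnaround = (1+3+6+16) / 4 = 26/4 = 6.50

6.50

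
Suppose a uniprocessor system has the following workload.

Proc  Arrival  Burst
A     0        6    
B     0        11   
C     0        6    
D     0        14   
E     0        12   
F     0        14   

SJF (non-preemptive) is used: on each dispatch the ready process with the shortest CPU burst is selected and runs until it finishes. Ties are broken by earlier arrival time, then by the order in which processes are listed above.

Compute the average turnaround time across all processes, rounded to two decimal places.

Timeline: | A 0-6 | C 6-12 | B 12-23 | E 23-35 | D 35-49 | F 49-63 |
Completion: A=6  B=23  C=12  D=49  E=35  F=63
Turnaround (C−A): A=6  B=23  C=12  D=49  E=35  F=63
Turnaround times: A=6, B=23, C=12, D=49, E=35, F=63
Average turnaround = (6+23+12+49+35+63) / 6 = 188/6 = 31.33

31.33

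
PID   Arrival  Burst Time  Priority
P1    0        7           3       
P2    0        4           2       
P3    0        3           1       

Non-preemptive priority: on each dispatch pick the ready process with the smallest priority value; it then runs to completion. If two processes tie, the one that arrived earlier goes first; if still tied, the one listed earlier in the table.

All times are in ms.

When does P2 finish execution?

Gantt: | P3 0-3 | P2 3-7 | P1 7-14 |
Completion: P1=14  P2=7  P3=3
Turnaround (C−A): P1=14  P2=7  P3=3

7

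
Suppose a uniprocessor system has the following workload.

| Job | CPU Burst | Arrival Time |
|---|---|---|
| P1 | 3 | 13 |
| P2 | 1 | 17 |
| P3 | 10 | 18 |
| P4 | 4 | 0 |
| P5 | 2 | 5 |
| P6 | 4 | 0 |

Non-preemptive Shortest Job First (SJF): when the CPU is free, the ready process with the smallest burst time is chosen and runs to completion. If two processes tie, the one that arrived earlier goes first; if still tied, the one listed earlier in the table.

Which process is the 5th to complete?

P2

Schedule: | P4 0-4 | P6 4-8 | P5 8-10 | idle 10-13 | P1 13-16 | idle 16-17 | P2 17-18 | P3 18-28 |
Completion: P1=16  P2=18  P3=28  P4=4  P5=10  P6=8
Finish order: P4 → P6 → P5 → P1 → P2 → P3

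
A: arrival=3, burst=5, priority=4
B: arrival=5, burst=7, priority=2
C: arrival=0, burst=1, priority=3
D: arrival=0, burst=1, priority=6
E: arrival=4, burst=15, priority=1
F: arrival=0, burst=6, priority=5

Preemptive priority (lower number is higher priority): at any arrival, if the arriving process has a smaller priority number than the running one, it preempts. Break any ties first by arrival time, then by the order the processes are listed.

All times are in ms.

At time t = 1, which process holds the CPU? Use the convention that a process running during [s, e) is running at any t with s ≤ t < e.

Schedule: | C 0-1 | F 1-3 | A 3-4 | E 4-19 | B 19-26 | A 26-30 | F 30-34 | D 34-35 |
Completion: A=30  B=26  C=1  D=35  E=19  F=34
Turnaround (C−A): A=27  B=21  C=1  D=35  E=15  F=34

F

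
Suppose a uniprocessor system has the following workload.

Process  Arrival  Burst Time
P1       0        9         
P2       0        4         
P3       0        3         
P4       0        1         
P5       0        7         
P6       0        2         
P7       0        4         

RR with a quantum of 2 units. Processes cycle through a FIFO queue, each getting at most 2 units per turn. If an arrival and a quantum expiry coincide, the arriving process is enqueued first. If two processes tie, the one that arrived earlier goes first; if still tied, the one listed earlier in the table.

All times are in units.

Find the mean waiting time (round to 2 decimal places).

14.86

Gantt: | P1 0-2 | P2 2-4 | P3 4-6 | P4 6-7 | P5 7-9 | P6 9-11 | P7 11-13 | P1 13-15 | P2 15-17 | P3 17-18 | P5 18-20 | P7 20-22 | P1 22-24 | P5 24-26 | P1 26-28 | P5 28-29 | P1 29-30 |
Completion: P1=30  P2=17  P3=18  P4=7  P5=29  P6=11  P7=22
Waiting times: P1=21, P2=13, P3=15, P4=6, P5=22, P6=9, P7=18
Average waiting = (21+13+15+6+22+9+18) / 7 = 104/7 = 14.86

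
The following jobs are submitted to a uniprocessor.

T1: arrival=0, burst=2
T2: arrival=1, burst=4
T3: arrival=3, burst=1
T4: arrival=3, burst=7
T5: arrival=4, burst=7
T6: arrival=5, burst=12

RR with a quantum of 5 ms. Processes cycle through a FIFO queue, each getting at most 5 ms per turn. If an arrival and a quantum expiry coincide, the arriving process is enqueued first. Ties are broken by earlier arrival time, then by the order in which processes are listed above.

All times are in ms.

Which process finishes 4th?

Schedule: | T1 0-2 | T2 2-6 | T3 6-7 | T4 7-12 | T5 12-17 | T6 17-22 | T4 22-24 | T5 24-26 | T6 26-33 |
Completion: T1=2  T2=6  T3=7  T4=24  T5=26  T6=33
Turnaround (C−A): T1=2  T2=5  T3=4  T4=21  T5=22  T6=28
Finish order: T1 → T2 → T3 → T4 → T5 → T6

T4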